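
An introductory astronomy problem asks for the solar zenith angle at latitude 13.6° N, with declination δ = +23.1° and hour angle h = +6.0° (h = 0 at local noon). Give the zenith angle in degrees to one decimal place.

θ_z = 11.1°

cos θ_z = sin φ sin δ + cos φ cos δ cos h = 0.092255 + 0.889133 = 0.981388.
θ_z = arccos(0.981388) = 11.1°.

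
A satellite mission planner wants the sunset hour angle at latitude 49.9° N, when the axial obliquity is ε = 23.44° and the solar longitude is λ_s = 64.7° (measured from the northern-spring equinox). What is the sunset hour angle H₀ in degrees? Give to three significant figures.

Solar declination: sin δ = sin ε · sin λ_s = sin 23.44° × sin 64.7° = 0.35963, so δ = +21.078°.
cos H₀ = −tan φ · tan δ = −tan(+49.9°) × tan(+21.078°) = -0.4577, so H₀ = 2.0462 rad = 117.24°.

H₀ = 117°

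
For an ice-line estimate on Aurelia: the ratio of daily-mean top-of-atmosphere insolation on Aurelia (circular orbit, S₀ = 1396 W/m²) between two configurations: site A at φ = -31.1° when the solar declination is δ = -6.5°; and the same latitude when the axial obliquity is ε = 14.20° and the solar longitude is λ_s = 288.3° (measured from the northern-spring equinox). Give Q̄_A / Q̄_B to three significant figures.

Q̄_A / Q̄_B ≈ 0.917

— Configuration A (φ=-31.1°):
cos H₀ = −tan(-31.1°) tan(-6.500°) = -0.0687, H₀ = 1.6396 rad.
Bracket: H₀ sin φ sin δ + cos φ cos δ sin H₀ = 1.6396×-0.51653×-0.11320 + 0.85627×0.99357×0.99764 = 0.095869 + 0.848756 = 0.944625.
Q̄ = (S₀/π) × [bracket] = (1396/π) × 0.944625 = 419.75 W/m².
— Configuration B (φ=-31.1°):
Solar declination: sin δ = sin ε · sin λ_s = sin 14.20° × sin 288.3° = -0.23290, so δ = -13.468°.
cos H₀ = −tan(-31.1°) tan(-13.468°) = -0.1445, H₀ = 1.7158 rad.
Bracket: H₀ sin φ sin δ + cos φ cos δ sin H₀ = 1.7158×-0.51653×-0.23290 + 0.85627×0.97250×0.98951 = 0.206410 + 0.823987 = 1.030397.
Q̄ = (S₀/π) × [bracket] = (1396/π) × 1.030397 = 457.87 W/m².
Ratio Q̄_A / Q̄_B = 419.75 / 457.87 = 0.9167.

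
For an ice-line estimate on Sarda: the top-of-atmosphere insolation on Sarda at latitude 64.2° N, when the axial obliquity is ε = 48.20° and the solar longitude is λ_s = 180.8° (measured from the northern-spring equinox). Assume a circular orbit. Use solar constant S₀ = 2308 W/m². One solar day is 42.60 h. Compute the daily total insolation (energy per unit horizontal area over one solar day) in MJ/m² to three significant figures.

47.4 MJ/m²

Solar declination: sin δ = sin ε · sin λ_s = sin 48.20° × sin 180.8° = -0.01041, so δ = -0.596°.
cos H₀ = −tan(+64.2°) tan(-0.596°) = 0.0215, H₀ = 1.5493 rad.
Bracket: H₀ sin φ sin δ + cos φ cos δ sin H₀ = 1.5493×0.90032×-0.01041 + 0.43523×0.99995×0.99977 = -0.014521 + 0.435108 = 0.420587.
Q̄ = (S₀/π) × [bracket] = (2308/π) × 0.420587 = 308.99 W/m².
Daily total = Q̄ × 42.60 h × 3600 s/h = 308.99 × 42.60 × 3600 / 10⁶ = 47.39 MJ/m².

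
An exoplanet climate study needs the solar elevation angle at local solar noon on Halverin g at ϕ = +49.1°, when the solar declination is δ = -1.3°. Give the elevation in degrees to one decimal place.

At local noon the hour angle is zero, so the zenith angle equals |ϕ − δ| = |+49.1° − (-1.300°)| = 50.400°.
Elevation = 90° − 50.400° = 39.6°.

39.6°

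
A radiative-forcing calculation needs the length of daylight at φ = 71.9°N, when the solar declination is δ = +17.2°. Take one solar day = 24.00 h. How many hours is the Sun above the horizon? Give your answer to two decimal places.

21.50 h

cos H₀ = −tan φ · tan δ = −tan(+71.9°) × tan(+17.200°) = -0.9471, so H₀ = 2.8148 rad = 161.28°.
Daylight = 2H₀/(2π) × 24.00 h = (2.8148/π) × 24.00 = 21.50 h.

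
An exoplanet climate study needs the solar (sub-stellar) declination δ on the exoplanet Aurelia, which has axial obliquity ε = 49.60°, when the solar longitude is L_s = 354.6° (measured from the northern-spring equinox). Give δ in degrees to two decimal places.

δ = -4.11°

sin δ = sin ε · sin L_s = sin 49.60° × sin 354.6° = -0.071667.
δ = arcsin(-0.071667) = -4.11°.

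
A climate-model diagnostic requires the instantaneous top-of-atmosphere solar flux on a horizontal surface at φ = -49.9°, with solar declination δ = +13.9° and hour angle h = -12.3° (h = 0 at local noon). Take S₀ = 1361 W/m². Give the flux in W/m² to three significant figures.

cos θ_z = sin φ sin δ + cos φ cos δ cos h = -0.183756 + 0.610909 = 0.427153.
Flux = S₀ · cos θ_z = 1361 × 0.427153 = 581.4 W/m².

581 W/m²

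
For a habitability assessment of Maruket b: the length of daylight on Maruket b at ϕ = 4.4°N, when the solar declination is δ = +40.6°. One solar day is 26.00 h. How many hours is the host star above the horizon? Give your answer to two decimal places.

cos h₀ = −tan ϕ · tan δ = −tan(+4.4°) × tan(+40.600°) = -0.0660, so h₀ = 1.6368 rad = 93.78°.
Daylight = 2h₀/(2π) × 26.00 h = (1.6368/π) × 26.00 = 13.55 h.

13.55 h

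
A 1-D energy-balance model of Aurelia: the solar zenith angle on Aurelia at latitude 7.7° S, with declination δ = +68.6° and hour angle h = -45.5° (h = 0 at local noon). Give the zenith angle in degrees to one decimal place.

cos θ_z = sin ϕ sin δ + cos ϕ cos δ cos h = -0.124749 + 0.253440 = 0.128691.
θ_z = arccos(0.128691) = 82.6°.

θ_z = 82.6°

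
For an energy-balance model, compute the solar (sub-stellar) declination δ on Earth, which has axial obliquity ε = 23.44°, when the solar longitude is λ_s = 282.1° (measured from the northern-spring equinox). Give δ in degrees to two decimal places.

δ = -22.89°

sin δ = sin ε · sin λ_s = sin 23.44° × sin 282.1° = -0.388951.
δ = arcsin(-0.388951) = -22.89°.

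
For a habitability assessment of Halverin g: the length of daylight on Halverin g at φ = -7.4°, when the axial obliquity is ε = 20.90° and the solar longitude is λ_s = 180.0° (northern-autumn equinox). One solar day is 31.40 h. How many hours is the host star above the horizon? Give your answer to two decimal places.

Solar declination: sin δ = sin ε · sin λ_s = sin 20.90° × sin 180.0° = 0.00000, so δ = +0.000°.
cos H₀ = −tan φ · tan δ = −tan(-7.4°) × tan(+0.000°) = 0.0000, so H₀ = 1.5708 rad = 90.00°.
Daylight = 2H₀/(2π) × 31.40 h = (1.5708/π) × 31.40 = 15.70 h.

15.70 h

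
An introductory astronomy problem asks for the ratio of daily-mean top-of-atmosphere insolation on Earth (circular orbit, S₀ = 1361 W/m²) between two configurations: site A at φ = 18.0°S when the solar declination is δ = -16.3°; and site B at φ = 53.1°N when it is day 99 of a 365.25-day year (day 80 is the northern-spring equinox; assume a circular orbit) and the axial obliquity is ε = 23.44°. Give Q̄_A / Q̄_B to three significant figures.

— Configuration A (φ=-18.0°):
cos H₀ = −tan(-18.0°) tan(-16.300°) = -0.0950, H₀ = 1.6660 rad.
Bracket: H₀ sin φ sin δ + cos φ cos δ sin H₀ = 1.6660×-0.30902×-0.28067 + 0.95106×0.95981×0.99548 = 0.144497 + 0.908711 = 1.053208.
Q̄ = (S₀/π) × [bracket] = (1361/π) × 1.053208 = 456.27 W/m².
— Configuration B (φ=+53.1°):
Solar longitude: λ_s = 360° × (99 − 80)/365.25 = 18.727°.
sin δ = sin 23.44° × sin 18.727° = 0.12771, so δ = +7.337°.
cos H₀ = −tan(+53.1°) tan(+7.337°) = -0.1715, H₀ = 1.7432 rad.
Bracket: H₀ sin φ sin δ + cos φ cos δ sin H₀ = 1.7432×0.79968×0.12771 + 0.60042×0.99181×0.98518 = 0.178028 + 0.586677 = 0.764705.
Q̄ = (S₀/π) × [bracket] = (1361/π) × 0.764705 = 331.29 W/m².
Ratio Q̄_A / Q̄_B = 456.27 / 331.29 = 1.377.

Q̄_A / Q̄_B ≈ 1.38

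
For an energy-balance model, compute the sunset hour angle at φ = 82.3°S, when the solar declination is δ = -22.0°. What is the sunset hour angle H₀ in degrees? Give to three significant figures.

Sunrise equation: cos H₀ = −tan φ · tan δ = -2.9882 ≤ −1, so the Sun never sets (polar day) and H₀ = π.

H₀ = 180°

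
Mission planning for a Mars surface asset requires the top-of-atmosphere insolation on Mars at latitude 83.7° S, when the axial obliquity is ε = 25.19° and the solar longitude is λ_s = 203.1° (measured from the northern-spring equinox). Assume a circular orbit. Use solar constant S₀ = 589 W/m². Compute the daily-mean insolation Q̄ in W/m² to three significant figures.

Solar declination: sin δ = sin ε · sin λ_s = sin 25.19° × sin 203.1° = -0.16699, so δ = -9.613°.
cos H₀ = −tan(-83.7°) tan(-9.613°) = -1.5341 ≤ −1 ⇒ polar day, H₀ = π.
Bracket: H₀ sin φ sin δ + cos φ cos δ sin H₀ = 3.1416×-0.99396×-0.16699 + 0.10973×0.98596×0.00000 = 0.521447 + 0.000000 = 0.521447.
Q̄ = (S₀/π) × [bracket] = (589/π) × 0.521447 = 97.76 W/m².

Q̄ ≈ 97.8 W/m²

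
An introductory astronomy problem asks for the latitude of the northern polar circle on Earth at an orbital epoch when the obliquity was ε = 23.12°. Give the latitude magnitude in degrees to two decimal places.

66.88°

The polar circle is the lowest latitude that experiences at least one full rotation of continuous daylight at the northern-summer solstice; it lies at |φ| = 90° − ε = 90° − 23.12° = 66.88°.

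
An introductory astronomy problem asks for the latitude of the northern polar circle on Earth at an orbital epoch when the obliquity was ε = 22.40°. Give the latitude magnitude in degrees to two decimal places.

67.60°

The polar circle is the lowest latitude that experiences at least one full rotation of continuous daylight at the northern-summer solstice; it lies at |φ| = 90° − ε = 90° − 22.40° = 67.60°.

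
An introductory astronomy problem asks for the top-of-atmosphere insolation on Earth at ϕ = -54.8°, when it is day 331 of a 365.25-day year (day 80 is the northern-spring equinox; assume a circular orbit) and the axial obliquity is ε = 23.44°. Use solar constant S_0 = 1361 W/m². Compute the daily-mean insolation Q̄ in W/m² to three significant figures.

Solar longitude: L_s = 360° × (331 − 80)/365.25 = 247.392°.
sin δ = sin 23.44° × sin 247.392° = -0.36722, so δ = -21.544°.
cos h₀ = −tan(-54.8°) tan(-21.544°) = -0.5597, h₀ = 2.1648 rad.
Bracket: h₀ sin ϕ sin δ + cos ϕ cos δ sin h₀ = 2.1648×-0.81714×-0.36722 + 0.57643×0.93013×0.82871 = 0.649592 + 0.444317 = 1.093909.
Q̄ = (S_0/π) × [bracket] = (1361/π) × 1.093909 = 473.9 W/m².

Q̄ ≈ 474 W/m²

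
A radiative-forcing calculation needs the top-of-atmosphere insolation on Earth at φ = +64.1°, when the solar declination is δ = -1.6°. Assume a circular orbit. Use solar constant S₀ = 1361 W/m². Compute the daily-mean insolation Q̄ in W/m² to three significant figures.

Q̄ ≈ 172 W/m²

cos H₀ = −tan(+64.1°) tan(-1.600°) = 0.0575, H₀ = 1.5132 rad.
Bracket: H₀ sin φ sin δ + cos φ cos δ sin H₀ = 1.5132×0.89956×-0.02792 + 0.43680×0.99961×0.99834 = -0.038005 + 0.435905 = 0.397900.
Q̄ = (S₀/π) × [bracket] = (1361/π) × 0.397900 = 172.4 W/m².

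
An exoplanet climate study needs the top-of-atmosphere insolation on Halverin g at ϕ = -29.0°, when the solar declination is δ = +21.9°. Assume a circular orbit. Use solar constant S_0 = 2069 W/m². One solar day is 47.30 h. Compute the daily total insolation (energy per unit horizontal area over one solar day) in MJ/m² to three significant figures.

cos h₀ = −tan(-29.0°) tan(+21.900°) = 0.2228, h₀ = 1.3461 rad.
Bracket: h₀ sin ϕ sin δ + cos ϕ cos δ sin h₀ = 1.3461×-0.48481×0.37299 + 0.87462×0.92784×0.97486 = -0.243414 + 0.791106 = 0.547692.
Q̄ = (S_0/π) × [bracket] = (2069/π) × 0.547692 = 360.70 W/m².
Daily total = Q̄ × 47.30 h × 3600 s/h = 360.70 × 47.30 × 3600 / 10⁶ = 61.42 MJ/m².

61.4 MJ/m²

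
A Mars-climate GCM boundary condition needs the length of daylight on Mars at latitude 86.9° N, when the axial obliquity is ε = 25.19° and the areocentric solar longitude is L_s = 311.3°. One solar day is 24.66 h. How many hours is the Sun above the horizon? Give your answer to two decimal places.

0.00 h

sin δ = sin 25.19° × sin 311.3° = -0.31975, so δ = -18.648°.
cos h₀ = −tan ϕ · tan δ = 6.2312 ≥ 1, so the Sun never rises (polar night) and h₀ = 0.
Daylight = 2h₀/(2π) × 24.66 h = (0.0000/π) × 24.66 = 0.00 h.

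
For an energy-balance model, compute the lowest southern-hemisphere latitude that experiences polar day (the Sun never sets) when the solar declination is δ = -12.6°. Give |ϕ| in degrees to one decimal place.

|ϕ| = 77.4°

Polar day requires cos h₀ = −tan ϕ tan δ ≤ −1, i.e. tan ϕ tan δ ≥ 1.
The boundary is |tan ϕ| · |tan δ| = 1, so |ϕ| = 90° − |δ| = 90° − 12.6° = 77.4° in the southern hemisphere.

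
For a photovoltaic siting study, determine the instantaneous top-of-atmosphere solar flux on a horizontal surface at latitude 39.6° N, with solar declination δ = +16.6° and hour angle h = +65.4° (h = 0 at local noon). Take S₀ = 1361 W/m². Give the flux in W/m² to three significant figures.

666 W/m²

cos θ_z = sin φ sin δ + cos φ cos δ cos h = 0.182105 + 0.307382 = 0.489487.
Flux = S₀ · cos θ_z = 1361 × 0.489487 = 666.2 W/m².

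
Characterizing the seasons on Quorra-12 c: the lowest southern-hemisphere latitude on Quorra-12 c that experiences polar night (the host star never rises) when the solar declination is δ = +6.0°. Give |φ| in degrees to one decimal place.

|φ| = 84.0°

Polar night requires cos H₀ = −tan φ tan δ ≥ 1, i.e. tan φ tan δ ≤ −1.
The boundary is |tan φ| · |tan δ| = 1, so |φ| = 90° − |δ| = 90° − 6.0° = 84.0° in the southern hemisphere.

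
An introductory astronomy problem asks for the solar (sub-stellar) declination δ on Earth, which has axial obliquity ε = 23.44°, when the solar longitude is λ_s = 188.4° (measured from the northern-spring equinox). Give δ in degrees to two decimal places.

δ = -3.33°

sin δ = sin ε · sin λ_s = sin 23.44° × sin 188.4° = -0.058110.
δ = arcsin(-0.058110) = -3.33°.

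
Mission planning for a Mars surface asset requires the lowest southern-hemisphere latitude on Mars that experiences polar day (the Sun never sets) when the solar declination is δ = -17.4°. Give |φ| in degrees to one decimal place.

Polar day requires cos H₀ = −tan φ tan δ ≤ −1, i.e. tan φ tan δ ≥ 1.
The boundary is |tan φ| · |tan δ| = 1, so |φ| = 90° − |δ| = 90° − 17.4° = 72.6° in the southern hemisphere.

|φ| = 72.6°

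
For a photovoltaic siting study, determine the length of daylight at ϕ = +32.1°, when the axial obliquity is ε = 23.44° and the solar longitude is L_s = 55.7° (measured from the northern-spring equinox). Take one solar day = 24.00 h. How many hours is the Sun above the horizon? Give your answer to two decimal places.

13.68 h

Solar declination: sin δ = sin ε · sin L_s = sin 23.44° × sin 55.7° = 0.32861, so δ = +19.185°.
cos h₀ = −tan ϕ · tan δ = −tan(+32.1°) × tan(+19.185°) = -0.2183, so h₀ = 1.7908 rad = 102.61°.
Daylight = 2h₀/(2π) × 24.00 h = (1.7908/π) × 24.00 = 13.68 h.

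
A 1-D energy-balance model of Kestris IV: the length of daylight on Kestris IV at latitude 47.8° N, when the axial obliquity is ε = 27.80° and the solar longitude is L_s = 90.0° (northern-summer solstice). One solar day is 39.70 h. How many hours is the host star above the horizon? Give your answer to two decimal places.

27.69 h

Solar declination: sin δ = sin ε · sin L_s = sin 27.80° × sin 90.0° = 0.46639, so δ = +27.800°.
cos h₀ = −tan ϕ · tan δ = −tan(+47.8°) × tan(+27.800°) = -0.5815, so h₀ = 2.1913 rad = 125.55°.
Daylight = 2h₀/(2π) × 39.70 h = (2.1913/π) × 39.70 = 27.69 h.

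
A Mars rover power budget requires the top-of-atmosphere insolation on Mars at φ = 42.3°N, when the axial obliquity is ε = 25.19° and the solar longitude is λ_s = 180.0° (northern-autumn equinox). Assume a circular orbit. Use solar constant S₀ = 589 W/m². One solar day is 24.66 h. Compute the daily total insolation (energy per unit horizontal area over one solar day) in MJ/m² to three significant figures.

Solar declination: sin δ = sin ε · sin λ_s = sin 25.19° × sin 180.0° = 0.00000, so δ = +0.000°.
cos H₀ = −tan(+42.3°) tan(+0.000°) = -0.0000, H₀ = 1.5708 rad.
Bracket: H₀ sin φ sin δ + cos φ cos δ sin H₀ = 1.5708×0.67301×0.00000 + 0.73963×1.00000×1.00000 = 0.000000 + 0.739630 = 0.739630.
Q̄ = (S₀/π) × [bracket] = (589/π) × 0.739630 = 138.67 W/m².
Daily total = Q̄ × 24.66 h × 3600 s/h = 138.67 × 24.66 × 3600 / 10⁶ = 12.31 MJ/m².

12.3 MJ/m²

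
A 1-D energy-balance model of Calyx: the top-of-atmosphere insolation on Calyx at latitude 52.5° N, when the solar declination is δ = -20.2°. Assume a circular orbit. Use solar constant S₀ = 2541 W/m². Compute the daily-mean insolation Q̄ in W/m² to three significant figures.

Q̄ ≈ 168 W/m²

cos H₀ = −tan(+52.5°) tan(-20.200°) = 0.4795, H₀ = 1.0707 rad.
Bracket: H₀ sin φ sin δ + cos φ cos δ sin H₀ = 1.0707×0.79335×-0.34530 + 0.60876×0.93849×0.87755 = -0.293312 + 0.501358 = 0.208046.
Q̄ = (S₀/π) × [bracket] = (2541/π) × 0.208046 = 168.3 W/m².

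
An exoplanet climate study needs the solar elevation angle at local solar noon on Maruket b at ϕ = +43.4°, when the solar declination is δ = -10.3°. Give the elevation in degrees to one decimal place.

At local noon the hour angle is zero, so the zenith angle equals |ϕ − δ| = |+43.4° − (-10.300°)| = 53.700°.
Elevation = 90° − 53.700° = 36.3°.

36.3°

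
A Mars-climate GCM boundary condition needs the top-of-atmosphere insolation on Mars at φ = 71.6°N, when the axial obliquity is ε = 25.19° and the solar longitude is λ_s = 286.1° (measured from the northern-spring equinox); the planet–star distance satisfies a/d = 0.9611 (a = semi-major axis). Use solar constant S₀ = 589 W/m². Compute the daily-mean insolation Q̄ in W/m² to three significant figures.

Solar declination: sin δ = sin ε · sin λ_s = sin 25.19° × sin 286.1° = -0.40893, so δ = -24.138°.
cos H₀ = −tan(+71.6°) tan(-24.138°) = 1.3471 ≥ 1 ⇒ polar night, H₀ = 0 and Q̄ = 0.
Inverse-square distance factor (a/d)² = 0.9611² = 0.923713.

Q̄ ≈ 0.00 W/m²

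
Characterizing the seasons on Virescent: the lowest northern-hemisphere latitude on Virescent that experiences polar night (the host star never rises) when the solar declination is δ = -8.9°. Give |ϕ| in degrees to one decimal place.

|ϕ| = 81.1°

Polar night requires cos h₀ = −tan ϕ tan δ ≥ 1, i.e. tan ϕ tan δ ≤ −1.
The boundary is |tan ϕ| · |tan δ| = 1, so |ϕ| = 90° − |δ| = 90° − 8.9° = 81.1° in the northern hemisphere.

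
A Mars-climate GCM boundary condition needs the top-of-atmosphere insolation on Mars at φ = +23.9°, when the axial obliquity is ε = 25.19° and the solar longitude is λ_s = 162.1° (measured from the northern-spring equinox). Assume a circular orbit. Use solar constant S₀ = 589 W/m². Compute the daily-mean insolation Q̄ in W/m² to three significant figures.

Solar declination: sin δ = sin ε · sin λ_s = sin 25.19° × sin 162.1° = 0.13082, so δ = +7.517°.
cos H₀ = −tan(+23.9°) tan(+7.517°) = -0.0585, H₀ = 1.6293 rad.
Bracket: H₀ sin φ sin δ + cos φ cos δ sin H₀ = 1.6293×0.40514×0.13082 + 0.91425×0.99141×0.99829 = 0.086354 + 0.904847 = 0.991201.
Q̄ = (S₀/π) × [bracket] = (589/π) × 0.991201 = 185.8 W/m².

Q̄ ≈ 186 W/m²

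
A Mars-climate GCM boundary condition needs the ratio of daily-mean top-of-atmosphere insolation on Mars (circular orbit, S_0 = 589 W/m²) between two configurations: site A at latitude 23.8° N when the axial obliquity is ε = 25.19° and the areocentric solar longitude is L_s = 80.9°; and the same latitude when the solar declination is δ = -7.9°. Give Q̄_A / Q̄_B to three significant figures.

Q̄_A / Q̄_B ≈ 1.36

— Configuration A (ϕ=+23.8°):
sin δ = sin 25.19° × sin 80.9° = 0.42026, so δ = +24.851°.
cos h₀ = −tan(+23.8°) tan(+24.851°) = -0.2043, h₀ = 1.7765 rad.
Bracket: h₀ sin ϕ sin δ + cos ϕ cos δ sin h₀ = 1.7765×0.40355×0.42026 + 0.91496×0.90740×0.97891 = 0.301287 + 0.812725 = 1.114012.
Q̄ = (S_0/π) × [bracket] = (589/π) × 1.114012 = 208.86 W/m².
— Configuration B (ϕ=+23.8°):
cos h₀ = −tan(+23.8°) tan(-7.900°) = 0.0612, h₀ = 1.5096 rad.
Bracket: h₀ sin ϕ sin δ + cos ϕ cos δ sin h₀ = 1.5096×0.40355×-0.13744 + 0.91496×0.99051×0.99813 = -0.083728 + 0.904582 = 0.820854.
Q̄ = (S_0/π) × [bracket] = (589/π) × 0.820854 = 153.90 W/m².
Ratio Q̄_A / Q̄_B = 208.86 / 153.90 = 1.357.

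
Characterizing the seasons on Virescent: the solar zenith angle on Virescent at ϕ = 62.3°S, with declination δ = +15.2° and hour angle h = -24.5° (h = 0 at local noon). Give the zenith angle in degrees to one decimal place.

θ_z = 79.9°

cos θ_z = sin ϕ sin δ + cos ϕ cos δ cos h = -0.232141 + 0.408191 = 0.176050.
θ_z = arccos(0.176050) = 79.9°.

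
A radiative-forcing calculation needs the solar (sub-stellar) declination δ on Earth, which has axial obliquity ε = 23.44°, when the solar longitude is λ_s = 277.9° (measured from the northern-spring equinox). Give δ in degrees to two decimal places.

δ = -23.20°

sin δ = sin ε · sin λ_s = sin 23.44° × sin 277.9° = -0.394013.
δ = arcsin(-0.394013) = -23.20°.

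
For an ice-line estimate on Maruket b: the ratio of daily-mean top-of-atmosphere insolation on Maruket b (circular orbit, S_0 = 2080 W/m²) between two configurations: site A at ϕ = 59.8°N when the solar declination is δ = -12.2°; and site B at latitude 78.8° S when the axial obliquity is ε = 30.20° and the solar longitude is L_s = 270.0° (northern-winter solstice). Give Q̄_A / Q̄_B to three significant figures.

— Configuration A (ϕ=+59.8°):
cos h₀ = −tan(+59.8°) tan(-12.200°) = 0.3715, h₀ = 1.1902 rad.
Bracket: h₀ sin ϕ sin δ + cos ϕ cos δ sin h₀ = 1.1902×0.86427×-0.21132 + 0.50302×0.97742×0.92844 = -0.217375 + 0.456478 = 0.239103.
Q̄ = (S_0/π) × [bracket] = (2080/π) × 0.239103 = 158.31 W/m².
— Configuration B (ϕ=-78.8°):
Solar declination: sin δ = sin ε · sin L_s = sin 30.20° × sin 270.0° = -0.50302, so δ = -30.200°.
cos h₀ = −tan(-78.8°) tan(-30.200°) = -2.9394 ≤ −1 ⇒ polar day, h₀ = π.
Bracket: h₀ sin ϕ sin δ + cos ϕ cos δ sin h₀ = 3.1416×-0.98096×-0.50302 + 0.19423×0.86427×0.00000 = 1.550199 + 0.000000 = 1.550199.
Q̄ = (S_0/π) × [bracket] = (2080/π) × 1.550199 = 1026.4 W/m².
Ratio Q̄_A / Q̄_B = 158.31 / 1026.4 = 0.1542.

Q̄_A / Q̄_B ≈ 0.154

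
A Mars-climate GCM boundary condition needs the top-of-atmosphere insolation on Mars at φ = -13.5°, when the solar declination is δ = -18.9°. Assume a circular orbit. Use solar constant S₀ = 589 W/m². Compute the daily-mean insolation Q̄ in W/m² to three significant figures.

Q̄ ≈ 195 W/m²

cos H₀ = −tan(-13.5°) tan(-18.900°) = -0.0822, H₀ = 1.6531 rad.
Bracket: H₀ sin φ sin δ + cos φ cos δ sin H₀ = 1.6531×-0.23345×-0.32392 + 0.97237×0.94609×0.99662 = 0.125006 + 0.916840 = 1.041846.
Q̄ = (S₀/π) × [bracket] = (589/π) × 1.041846 = 195.3 W/m².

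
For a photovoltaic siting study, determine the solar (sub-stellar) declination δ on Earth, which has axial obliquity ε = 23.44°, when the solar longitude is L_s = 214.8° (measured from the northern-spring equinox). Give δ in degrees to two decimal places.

sin δ = sin ε · sin L_s = sin 23.44° × sin 214.8° = -0.227023.
δ = arcsin(-0.227023) = -13.12°.

δ = -13.12°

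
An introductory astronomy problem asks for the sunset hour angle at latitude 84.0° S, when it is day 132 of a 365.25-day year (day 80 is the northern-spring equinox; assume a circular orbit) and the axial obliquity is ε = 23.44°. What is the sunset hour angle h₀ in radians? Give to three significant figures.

Solar longitude: L_s = 360° × (132 − 80)/365.25 = 51.253°.
sin δ = sin 23.44° × sin 51.253° = 0.31024, so δ = +18.074°.
cos h₀ = −tan ϕ · tan δ = 3.1049 ≥ 1, so the Sun never rises (polar night) and h₀ = 0.

h₀ = 0.00 rad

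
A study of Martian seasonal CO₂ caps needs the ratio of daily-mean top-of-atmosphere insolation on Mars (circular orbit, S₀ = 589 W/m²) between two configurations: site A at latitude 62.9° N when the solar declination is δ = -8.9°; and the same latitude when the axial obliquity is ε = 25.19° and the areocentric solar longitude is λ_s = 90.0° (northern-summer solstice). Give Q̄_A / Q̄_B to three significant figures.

— Configuration A (φ=+62.9°):
cos H₀ = −tan(+62.9°) tan(-8.900°) = 0.3060, H₀ = 1.2598 rad.
Bracket: H₀ sin φ sin δ + cos φ cos δ sin H₀ = 1.2598×0.89021×-0.15471 + 0.45554×0.98796×0.95203 = -0.173505 + 0.428466 = 0.254961.
Q̄ = (S₀/π) × [bracket] = (589/π) × 0.254961 = 47.801 W/m².
— Configuration B (φ=+62.9°):
sin δ = sin 25.19° × sin 90.0° = 0.42562, so δ = +25.190°.
cos H₀ = −tan(+62.9°) tan(+25.190°) = -0.9191, H₀ = 2.7367 rad.
Bracket: H₀ sin φ sin δ + cos φ cos δ sin H₀ = 2.7367×0.89021×0.42562 + 0.45554×0.90490×0.39392 = 1.036911 + 0.162381 = 1.199292.
Q̄ = (S₀/π) × [bracket] = (589/π) × 1.199292 = 224.85 W/m².
Ratio Q̄_A / Q̄_B = 47.801 / 224.85 = 0.2126.

Q̄_A / Q̄_B ≈ 0.213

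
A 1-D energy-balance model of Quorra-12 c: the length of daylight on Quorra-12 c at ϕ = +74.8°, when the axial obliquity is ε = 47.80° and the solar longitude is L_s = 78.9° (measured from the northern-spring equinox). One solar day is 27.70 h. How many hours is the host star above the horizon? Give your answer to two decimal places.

Solar declination: sin δ = sin ε · sin L_s = sin 47.80° × sin 78.9° = 0.72695, so δ = +46.631°.
Sunrise equation: cos h₀ = −tan ϕ · tan δ = -3.8964 ≤ −1, so the host star never sets (polar day) and h₀ = π.
Daylight = 2h₀/(2π) × 27.70 h = (3.1416/π) × 27.70 = 27.70 h.

27.70 h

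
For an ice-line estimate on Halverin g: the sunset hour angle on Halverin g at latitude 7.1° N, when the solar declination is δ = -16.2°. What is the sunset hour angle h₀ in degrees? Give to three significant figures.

cos h₀ = −tan ϕ · tan δ = −tan(+7.1°) × tan(-16.200°) = 0.0362, so h₀ = 1.5346 rad = 87.93°.

h₀ = 87.9°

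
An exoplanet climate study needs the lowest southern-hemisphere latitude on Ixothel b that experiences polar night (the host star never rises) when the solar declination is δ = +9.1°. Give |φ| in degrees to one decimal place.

Polar night requires cos H₀ = −tan φ tan δ ≥ 1, i.e. tan φ tan δ ≤ −1.
The boundary is |tan φ| · |tan δ| = 1, so |φ| = 90° − |δ| = 90° − 9.1° = 80.9° in the southern hemisphere.

|φ| = 80.9°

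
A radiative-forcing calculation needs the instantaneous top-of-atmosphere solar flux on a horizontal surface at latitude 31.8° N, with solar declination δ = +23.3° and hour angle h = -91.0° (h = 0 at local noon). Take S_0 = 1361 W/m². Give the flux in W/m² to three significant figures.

265 W/m²

cos θ_z = sin ϕ sin δ + cos ϕ cos δ cos h = 0.208435 + -0.013623 = 0.194812.
Flux = S_0 · cos θ_z = 1361 × 0.194812 = 265.1 W/m².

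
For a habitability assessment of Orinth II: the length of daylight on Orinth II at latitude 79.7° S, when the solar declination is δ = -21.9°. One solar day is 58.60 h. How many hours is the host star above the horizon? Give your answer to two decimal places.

58.60 h

Sunrise equation: cos H₀ = −tan φ · tan δ = -2.2120 ≤ −1, so the host star never sets (polar day) and H₀ = π.
Daylight = 2H₀/(2π) × 58.60 h = (3.1416/π) × 58.60 = 58.60 h.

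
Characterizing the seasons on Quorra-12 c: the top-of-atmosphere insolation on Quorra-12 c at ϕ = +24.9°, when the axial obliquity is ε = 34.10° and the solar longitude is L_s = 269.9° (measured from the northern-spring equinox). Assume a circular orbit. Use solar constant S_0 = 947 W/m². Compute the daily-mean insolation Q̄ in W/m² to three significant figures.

Q̄ ≈ 126 W/m²

Solar declination: sin δ = sin ε · sin L_s = sin 34.10° × sin 269.9° = -0.56064, so δ = -34.100°.
cos h₀ = −tan(+24.9°) tan(-34.100°) = 0.3143, h₀ = 1.2511 rad.
Bracket: h₀ sin ϕ sin δ + cos ϕ cos δ sin h₀ = 1.2511×0.42104×-0.56064 + 0.90704×0.82806×0.94933 = -0.295324 + 0.713026 = 0.417702.
Q̄ = (S_0/π) × [bracket] = (947/π) × 0.417702 = 125.9 W/m².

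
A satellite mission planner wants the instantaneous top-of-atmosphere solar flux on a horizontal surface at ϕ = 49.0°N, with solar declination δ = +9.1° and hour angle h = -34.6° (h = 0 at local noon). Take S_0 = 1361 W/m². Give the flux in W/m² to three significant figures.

888 W/m²

cos θ_z = sin ϕ sin δ + cos ϕ cos δ cos h = 0.119363 + 0.533229 = 0.652592.
Flux = S_0 · cos θ_z = 1361 × 0.652592 = 888.2 W/m².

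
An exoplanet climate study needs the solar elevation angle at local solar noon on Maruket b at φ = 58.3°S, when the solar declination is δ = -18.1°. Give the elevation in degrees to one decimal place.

At local noon the hour angle is zero, so the zenith angle equals |φ − δ| = |-58.3° − (-18.100°)| = 40.200°.
Elevation = 90° − 40.200° = 49.8°.

49.8°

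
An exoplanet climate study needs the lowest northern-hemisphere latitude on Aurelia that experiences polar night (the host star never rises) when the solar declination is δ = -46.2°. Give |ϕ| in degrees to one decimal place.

Polar night requires cos h₀ = −tan ϕ tan δ ≥ 1, i.e. tan ϕ tan δ ≤ −1.
The boundary is |tan ϕ| · |tan δ| = 1, so |ϕ| = 90° − |δ| = 90° − 46.2° = 43.8° in the northern hemisphere.

|ϕ| = 43.8°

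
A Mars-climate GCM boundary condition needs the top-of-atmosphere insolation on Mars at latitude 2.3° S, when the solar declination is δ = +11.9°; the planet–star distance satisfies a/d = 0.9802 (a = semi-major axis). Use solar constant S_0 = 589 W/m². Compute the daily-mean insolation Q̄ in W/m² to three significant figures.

Q̄ ≈ 174 W/m²

cos h₀ = −tan(-2.3°) tan(+11.900°) = 0.0085, h₀ = 1.5623 rad.
Bracket: h₀ sin ϕ sin δ + cos ϕ cos δ sin h₀ = 1.5623×-0.04013×0.20620 + 0.99919×0.97851×0.99996 = -0.012928 + 0.977678 = 0.964750.
Inverse-square distance factor (a/d)² = 0.9802² = 0.960792.
Q̄ = (S_0/π) × 0.960792 × [bracket] = (589/π) × 0.960792 × 0.964750 = 173.8 W/m².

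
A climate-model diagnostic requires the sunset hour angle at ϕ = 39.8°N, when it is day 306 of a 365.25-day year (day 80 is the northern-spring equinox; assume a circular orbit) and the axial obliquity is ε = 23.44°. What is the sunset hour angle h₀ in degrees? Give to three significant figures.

h₀ = 76.5°

Solar longitude: L_s = 360° × (306 − 80)/365.25 = 222.752°.
sin δ = sin 23.44° × sin 222.752° = -0.27003, so δ = -15.666°.
cos h₀ = −tan ϕ · tan δ = −tan(+39.8°) × tan(-15.666°) = 0.2337, so h₀ = 1.3350 rad = 76.49°.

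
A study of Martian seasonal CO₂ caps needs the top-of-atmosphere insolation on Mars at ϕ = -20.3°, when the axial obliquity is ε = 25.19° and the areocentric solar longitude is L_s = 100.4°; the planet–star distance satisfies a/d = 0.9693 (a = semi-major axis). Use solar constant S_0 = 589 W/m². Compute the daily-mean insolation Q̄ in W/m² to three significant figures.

sin δ = sin 25.19° × sin 100.4° = 0.41863, so δ = +24.748°.
cos h₀ = −tan(-20.3°) tan(+24.748°) = 0.1705, h₀ = 1.3994 rad.
Bracket: h₀ sin ϕ sin δ + cos ϕ cos δ sin h₀ = 1.3994×-0.34694×0.41863 + 0.93789×0.90816×0.98535 = -0.203248 + 0.839276 = 0.636028.
Inverse-square distance factor (a/d)² = 0.9693² = 0.939542.
Q̄ = (S_0/π) × 0.939542 × [bracket] = (589/π) × 0.939542 × 0.636028 = 112.0 W/m².

Q̄ ≈ 112 W/m²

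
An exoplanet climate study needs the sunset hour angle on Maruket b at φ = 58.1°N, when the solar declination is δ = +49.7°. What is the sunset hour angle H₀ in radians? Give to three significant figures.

Sunrise equation: cos H₀ = −tan φ · tan δ = -1.8944 ≤ −1, so the host star never sets (polar day) and H₀ = π.

H₀ = 3.14 rad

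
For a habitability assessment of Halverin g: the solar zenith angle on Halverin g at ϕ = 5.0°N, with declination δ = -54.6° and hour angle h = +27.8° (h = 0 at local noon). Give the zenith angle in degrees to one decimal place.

cos θ_z = sin ϕ sin δ + cos ϕ cos δ cos h = -0.071043 + 0.510471 = 0.439428.
θ_z = arccos(0.439428) = 63.9°.

θ_z = 63.9°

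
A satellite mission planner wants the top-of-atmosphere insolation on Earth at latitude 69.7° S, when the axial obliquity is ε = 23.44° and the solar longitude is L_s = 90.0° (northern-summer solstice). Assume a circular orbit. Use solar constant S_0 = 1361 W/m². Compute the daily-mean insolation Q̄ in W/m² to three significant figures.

Q̄ ≈ 0.00 W/m²

Solar declination: sin δ = sin ε · sin L_s = sin 23.44° × sin 90.0° = 0.39779, so δ = +23.440°.
cos h₀ = −tan(-69.7°) tan(+23.440°) = 1.1721 ≥ 1 ⇒ polar night, h₀ = 0 and Q̄ = 0.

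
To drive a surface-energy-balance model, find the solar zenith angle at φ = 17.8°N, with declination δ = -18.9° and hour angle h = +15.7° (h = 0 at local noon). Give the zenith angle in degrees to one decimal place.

θ_z = 39.8°

cos θ_z = sin φ sin δ + cos φ cos δ cos h = -0.099020 + 0.867189 = 0.768169.
θ_z = arccos(0.768169) = 39.8°.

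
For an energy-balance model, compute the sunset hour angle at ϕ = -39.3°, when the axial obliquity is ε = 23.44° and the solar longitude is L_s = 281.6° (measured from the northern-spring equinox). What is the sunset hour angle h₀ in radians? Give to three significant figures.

Solar declination: sin δ = sin ε · sin L_s = sin 23.44° × sin 281.6° = -0.38966, so δ = -22.934°.
cos h₀ = −tan ϕ · tan δ = −tan(-39.3°) × tan(-22.934°) = -0.3463, so h₀ = 1.9244 rad = 110.26°.

h₀ = 1.92 rad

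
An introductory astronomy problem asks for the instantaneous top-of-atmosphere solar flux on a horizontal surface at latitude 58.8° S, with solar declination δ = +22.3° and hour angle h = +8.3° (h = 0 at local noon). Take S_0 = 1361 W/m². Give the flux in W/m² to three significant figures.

cos θ_z = sin ϕ sin δ + cos ϕ cos δ cos h = -0.324573 + 0.474264 = 0.149691.
Flux = S_0 · cos θ_z = 1361 × 0.149691 = 203.7 W/m².

204 W/m²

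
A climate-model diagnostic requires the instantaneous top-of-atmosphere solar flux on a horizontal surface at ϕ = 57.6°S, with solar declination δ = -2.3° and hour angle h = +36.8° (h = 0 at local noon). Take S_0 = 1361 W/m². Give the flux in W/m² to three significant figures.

630 W/m²

cos θ_z = sin ϕ sin δ + cos ϕ cos δ cos h = 0.033884 + 0.428708 = 0.462592.
Flux = S_0 · cos θ_z = 1361 × 0.462592 = 629.6 W/m².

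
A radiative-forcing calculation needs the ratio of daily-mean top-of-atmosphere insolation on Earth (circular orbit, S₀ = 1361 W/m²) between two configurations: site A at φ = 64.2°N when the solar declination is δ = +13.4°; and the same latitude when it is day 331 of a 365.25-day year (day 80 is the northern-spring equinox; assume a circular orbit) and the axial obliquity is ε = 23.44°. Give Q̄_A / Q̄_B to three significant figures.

Q̄_A / Q̄_B ≈ 26.6

— Configuration A (φ=+64.2°):
cos H₀ = −tan(+64.2°) tan(+13.400°) = -0.4928, H₀ = 2.0861 rad.
Bracket: H₀ sin φ sin δ + cos φ cos δ sin H₀ = 2.0861×0.90032×0.23175 + 0.43523×0.97278×0.87014 = 0.435263 + 0.368403 = 0.803666.
Q̄ = (S₀/π) × [bracket] = (1361/π) × 0.803666 = 348.16 W/m².
— Configuration B (φ=+64.2°):
Solar longitude: λ_s = 360° × (331 − 80)/365.25 = 247.392°.
sin δ = sin 23.44° × sin 247.392° = -0.36722, so δ = -21.544°.
cos H₀ = −tan(+64.2°) tan(-21.544°) = 0.8167, H₀ = 0.6151 rad.
Bracket: H₀ sin φ sin δ + cos φ cos δ sin H₀ = 0.6151×0.90032×-0.36722 + 0.43523×0.93013×0.57707 = -0.203362 + 0.233610 = 0.030248.
Q̄ = (S₀/π) × [bracket] = (1361/π) × 0.030248 = 13.104 W/m².
Ratio Q̄_A / Q̄_B = 348.16 / 13.104 = 26.57.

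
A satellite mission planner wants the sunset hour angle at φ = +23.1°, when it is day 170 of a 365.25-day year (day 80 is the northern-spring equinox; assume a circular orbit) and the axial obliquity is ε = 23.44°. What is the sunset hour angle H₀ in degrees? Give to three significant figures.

H₀ = 101°

Solar longitude: λ_s = 360° × (170 − 80)/365.25 = 88.706°.
sin δ = sin 23.44° × sin 88.706° = 0.39769, so δ = +23.434°.
cos H₀ = −tan φ · tan δ = −tan(+23.1°) × tan(+23.434°) = -0.1849, so H₀ = 1.7567 rad = 100.65°.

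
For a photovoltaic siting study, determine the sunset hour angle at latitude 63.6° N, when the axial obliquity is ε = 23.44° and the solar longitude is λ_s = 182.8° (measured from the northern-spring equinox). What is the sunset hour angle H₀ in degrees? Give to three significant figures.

H₀ = 87.8°

Solar declination: sin δ = sin ε · sin λ_s = sin 23.44° × sin 182.8° = -0.01943, so δ = -1.113°.
cos H₀ = −tan φ · tan δ = −tan(+63.6°) × tan(-1.113°) = 0.0392, so H₀ = 1.5316 rad = 87.76°.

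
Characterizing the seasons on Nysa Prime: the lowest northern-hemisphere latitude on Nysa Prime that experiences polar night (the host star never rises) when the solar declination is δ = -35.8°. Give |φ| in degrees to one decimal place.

Polar night requires cos H₀ = −tan φ tan δ ≥ 1, i.e. tan φ tan δ ≤ −1.
The boundary is |tan φ| · |tan δ| = 1, so |φ| = 90° − |δ| = 90° − 35.8° = 54.2° in the northern hemisphere.

|φ| = 54.2°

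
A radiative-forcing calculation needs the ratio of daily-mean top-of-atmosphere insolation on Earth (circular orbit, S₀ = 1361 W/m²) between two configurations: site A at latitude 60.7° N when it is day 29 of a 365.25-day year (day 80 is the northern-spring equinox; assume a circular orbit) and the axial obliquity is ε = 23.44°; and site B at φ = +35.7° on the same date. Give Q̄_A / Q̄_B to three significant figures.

Q̄_A / Q̄_B ≈ 0.245

— Configuration A (φ=+60.7°):
Solar longitude: λ_s = 360° × (29 − 80)/365.25 = -50.267°, i.e. -50.267° + 360° = 309.733°.
sin δ = sin 23.44° × sin 309.733° = -0.30591, so δ = -17.813°.
cos H₀ = −tan(+60.7°) tan(-17.813°) = 0.5726, H₀ = 0.9611 rad.
Bracket: H₀ sin φ sin δ + cos φ cos δ sin H₀ = 0.9611×0.87207×-0.30591 + 0.48938×0.95206×0.81985 = -0.256397 + 0.381984 = 0.125587.
Q̄ = (S₀/π) × [bracket] = (1361/π) × 0.125587 = 54.407 W/m².
— Configuration B (φ=+35.7°):
cos H₀ = −tan(+35.7°) tan(-17.813°) = 0.2309, H₀ = 1.3378 rad.
Bracket: H₀ sin φ sin δ + cos φ cos δ sin H₀ = 1.3378×0.58354×-0.30591 + 0.81208×0.95206×0.97298 = -0.238812 + 0.752258 = 0.513446.
Q̄ = (S₀/π) × [bracket] = (1361/π) × 0.513446 = 222.43 W/m².
Ratio Q̄_A / Q̄_B = 54.407 / 222.43 = 0.2446.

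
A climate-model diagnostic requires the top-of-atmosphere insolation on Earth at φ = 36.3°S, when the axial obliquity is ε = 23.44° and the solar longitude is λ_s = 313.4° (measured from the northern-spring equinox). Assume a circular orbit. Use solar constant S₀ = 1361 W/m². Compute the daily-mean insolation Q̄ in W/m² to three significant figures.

Q̄ ≈ 459 W/m²

Solar declination: sin δ = sin ε · sin λ_s = sin 23.44° × sin 313.4° = -0.28902, so δ = -16.799°.
cos H₀ = −tan(-36.3°) tan(-16.799°) = -0.2218, H₀ = 1.7944 rad.
Bracket: H₀ sin φ sin δ + cos φ cos δ sin H₀ = 1.7944×-0.59201×-0.28902 + 0.80593×0.95732×0.97510 = 0.307027 + 0.752322 = 1.059349.
Q̄ = (S₀/π) × [bracket] = (1361/π) × 1.059349 = 458.9 W/m².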